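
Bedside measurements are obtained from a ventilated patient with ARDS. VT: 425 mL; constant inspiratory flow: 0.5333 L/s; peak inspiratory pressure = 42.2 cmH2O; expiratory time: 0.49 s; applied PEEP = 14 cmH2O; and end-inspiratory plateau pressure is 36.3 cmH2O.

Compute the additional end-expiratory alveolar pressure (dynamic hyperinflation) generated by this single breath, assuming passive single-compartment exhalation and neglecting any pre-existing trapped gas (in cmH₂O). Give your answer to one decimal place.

R = (PIP − Pplat)/V̇ = (42.2 − 36.3) / 0.5333 = 5.9/0.5333 = 11.063 cmH2O·s/L.
C = Vt/(Pplat − PEEP) = 425.0 / (36.3 − 14) = 425.0/22.3 = 19.058 mL/cmH2O.
τ = R × C = 11.063 × 0.01906 L/cmH2O = 0.2109 s.
Fraction remaining = e^(−Te/τ) = e^(−0.49/0.2109) = 0.09794; trapped volume = 425.0 × 0.09794 = 41.625 mL.
Additional alveolar pressure from trapping ≈ V_trapped / C = 41.625 / 19.058 = 2.184 cmH2O.

2.2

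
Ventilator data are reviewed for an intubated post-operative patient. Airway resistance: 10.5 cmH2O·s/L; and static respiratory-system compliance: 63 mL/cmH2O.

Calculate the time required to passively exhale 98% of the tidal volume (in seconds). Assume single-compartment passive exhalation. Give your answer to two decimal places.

τ = R × C = 10.5 × 63 mL/cmH2O = 10.5 × 0.063 L/cmH2O = 0.6615 s.
Exhaled fraction f = 1 − e^(−t/τ) → t = −τ·ln(1 − f) = −0.6615·ln(0.02) = 2.588 s.

2.59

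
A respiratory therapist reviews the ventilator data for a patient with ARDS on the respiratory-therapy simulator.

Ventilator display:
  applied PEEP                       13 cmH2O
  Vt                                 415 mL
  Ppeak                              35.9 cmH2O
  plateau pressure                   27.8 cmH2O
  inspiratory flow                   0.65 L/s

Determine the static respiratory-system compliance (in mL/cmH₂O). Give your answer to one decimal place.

28.0

Cstat = Vt / (Pplat − PEEP) = 415 / (27.8 − 13) = 415 / 14.8 = 28.041 mL/cmH2O.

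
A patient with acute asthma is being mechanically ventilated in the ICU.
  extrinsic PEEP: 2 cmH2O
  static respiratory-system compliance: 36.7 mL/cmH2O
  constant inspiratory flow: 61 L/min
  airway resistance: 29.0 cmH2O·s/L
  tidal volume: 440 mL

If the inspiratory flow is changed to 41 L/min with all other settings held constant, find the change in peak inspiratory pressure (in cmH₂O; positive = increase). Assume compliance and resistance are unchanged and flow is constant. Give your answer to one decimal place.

Flow: 61 L/min ÷ 60 = 1.0167 L/s.
New flow: 41 L/min ÷ 60 = 0.6833 L/s.
PIP = Vt/C + R·V̇ + PEEP (constant-flow equation of motion).
Only the resistive term changes: ΔPIP = R × ΔV̇ = 29.0 × (0.6833 − 1.0167) = 29.0 × -0.3334 = -9.669 cmH2O.

-9.7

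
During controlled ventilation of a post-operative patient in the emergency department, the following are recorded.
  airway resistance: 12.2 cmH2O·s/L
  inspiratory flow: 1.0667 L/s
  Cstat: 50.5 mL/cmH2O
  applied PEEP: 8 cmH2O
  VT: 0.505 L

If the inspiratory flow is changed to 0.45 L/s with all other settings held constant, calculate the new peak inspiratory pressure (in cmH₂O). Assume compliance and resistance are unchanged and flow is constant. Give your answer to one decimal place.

23.5

PIP = Vt/C + R·V̇ + PEEP (constant-flow equation of motion).
Only the resistive term changes: ΔPIP = R × ΔV̇ = 12.2 × (0.45 − 1.0667) = 12.2 × -0.6167 = -7.524 cmH2O.
Original PIP = 505/50.5 + 12.2×1.0667 + 8 = 31.014 cmH2O; new PIP = 31.014 + (-7.524) = 23.49 cmH2O.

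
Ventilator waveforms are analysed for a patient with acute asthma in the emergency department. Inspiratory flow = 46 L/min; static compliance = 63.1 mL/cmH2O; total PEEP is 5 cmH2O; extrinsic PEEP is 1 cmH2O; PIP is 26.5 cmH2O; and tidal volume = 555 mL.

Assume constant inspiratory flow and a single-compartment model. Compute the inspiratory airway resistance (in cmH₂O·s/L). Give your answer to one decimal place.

16.6

Flow: 46 L/min ÷ 60 = 0.7667 L/s.
Total PEEP = 5 cmH2O (set 1 + intrinsic 4); this is the baseline alveolar pressure.
Equation of motion (constant flow): PIP = Vt/C + R·V̇ + PEEP.
R·V̇ = PIP − Vt/C − PEEP = 26.5 − 555/63.1 − 5 = 26.5 − 8.796 − 5 = 12.704 cmH2O.
R = 12.704 / 0.7667 = 16.57 cmH2O·s/L.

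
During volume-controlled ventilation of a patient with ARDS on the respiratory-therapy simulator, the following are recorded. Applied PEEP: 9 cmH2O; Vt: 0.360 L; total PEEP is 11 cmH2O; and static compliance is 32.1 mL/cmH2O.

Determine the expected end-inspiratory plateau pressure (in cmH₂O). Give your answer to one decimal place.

22.2

End-expiratory occlusion gives total PEEP = 11 cmH2O (intrinsic PEEP = 11 − 9 = 2). Use total PEEP for the elastic gradient.
Pplat = PEEPtotal + Vt / Cstat = 11 + 360 / 32.1 = 11 + 11.215 = 22.215 cmH2O.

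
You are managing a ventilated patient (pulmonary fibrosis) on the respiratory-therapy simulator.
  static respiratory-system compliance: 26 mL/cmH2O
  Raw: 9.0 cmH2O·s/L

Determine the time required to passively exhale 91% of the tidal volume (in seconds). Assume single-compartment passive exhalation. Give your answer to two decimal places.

τ = R × C = 9.0 × 26 mL/cmH2O = 9.0 × 0.026 L/cmH2O = 0.234 s.
Exhaled fraction f = 1 − e^(−t/τ) → t = −τ·ln(1 − f) = −0.234·ln(0.09) = 0.5635 s.

0.56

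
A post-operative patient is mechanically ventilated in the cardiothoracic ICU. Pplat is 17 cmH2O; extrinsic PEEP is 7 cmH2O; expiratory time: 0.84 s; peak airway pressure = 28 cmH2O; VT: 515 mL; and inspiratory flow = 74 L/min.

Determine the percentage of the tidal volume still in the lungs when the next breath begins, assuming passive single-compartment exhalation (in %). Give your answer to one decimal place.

Flow: 74 L/min ÷ 60 = 1.2333 L/s.
R = (PIP − Pplat)/V̇ = (28 − 17) / 1.2333 = 11.0/1.2333 = 8.919 cmH2O·s/L.
C = Vt/(Pplat − PEEP) = 515.0 / (17 − 7) = 515.0/10.0 = 51.5 mL/cmH2O.
τ = R × C = 8.919 × 0.0515 L/cmH2O = 0.4593 s.
Fraction remaining at end-expiration = e^(−Te/τ) = e^(−0.84/0.4593) = 0.1606 → 16.06%.

16.1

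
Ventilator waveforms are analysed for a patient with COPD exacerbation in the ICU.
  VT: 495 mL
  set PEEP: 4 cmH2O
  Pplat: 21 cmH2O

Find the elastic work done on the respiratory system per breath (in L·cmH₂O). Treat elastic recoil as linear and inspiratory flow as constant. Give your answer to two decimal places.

Elastic work ≈ ½ × (Pplat − PEEP) × Vt = 0.5 × (21 − 4) × 0.495 L = 0.5 × 17.0 × 0.495 = 4.208 L·cmH2O.

4.21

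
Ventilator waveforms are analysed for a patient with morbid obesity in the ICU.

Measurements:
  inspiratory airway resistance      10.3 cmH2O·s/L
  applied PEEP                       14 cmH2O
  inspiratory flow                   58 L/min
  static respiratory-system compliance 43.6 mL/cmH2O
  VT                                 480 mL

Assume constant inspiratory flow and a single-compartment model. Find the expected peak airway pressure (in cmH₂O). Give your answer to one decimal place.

Flow: 58 L/min ÷ 60 = 0.9667 L/s.
Equation of motion (constant flow): PIP = Vt/C + R·V̇ + PEEP.
PIP = 480/43.6 + 10.3×0.9667 + 14 = 11.009 + 9.957 + 14 = 34.966 cmH2O.

35.0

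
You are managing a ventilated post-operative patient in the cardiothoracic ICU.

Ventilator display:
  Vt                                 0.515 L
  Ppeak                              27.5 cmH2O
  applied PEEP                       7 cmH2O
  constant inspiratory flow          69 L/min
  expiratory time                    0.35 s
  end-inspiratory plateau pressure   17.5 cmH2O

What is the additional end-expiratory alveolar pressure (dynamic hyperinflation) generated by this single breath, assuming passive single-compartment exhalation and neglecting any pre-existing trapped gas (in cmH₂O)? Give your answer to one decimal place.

Flow: 69 L/min ÷ 60 = 1.15 L/s.
R = (PIP − Pplat)/V̇ = (27.5 − 17.5) / 1.15 = 10.0/1.15 = 8.696 cmH2O·s/L.
C = Vt/(Pplat − PEEP) = 515.0 / (17.5 − 7) = 515.0/10.5 = 49.048 mL/cmH2O.
τ = R × C = 8.696 × 0.04905 L/cmH2O = 0.4265 s.
Fraction remaining = e^(−Te/τ) = e^(−0.35/0.4265) = 0.4402; trapped volume = 515.0 × 0.4402 = 226.7 mL.
Additional alveolar pressure from trapping ≈ V_trapped / C = 226.7 / 49.048 = 4.622 cmH2O.

4.6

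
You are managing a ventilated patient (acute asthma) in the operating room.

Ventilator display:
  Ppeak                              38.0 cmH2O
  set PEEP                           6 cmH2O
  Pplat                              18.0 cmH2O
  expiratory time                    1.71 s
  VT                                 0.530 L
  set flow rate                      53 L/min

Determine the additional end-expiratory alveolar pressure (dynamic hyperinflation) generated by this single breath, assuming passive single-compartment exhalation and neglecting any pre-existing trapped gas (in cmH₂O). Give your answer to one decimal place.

2.2

Flow: 53 L/min ÷ 60 = 0.8833 L/s.
R = (PIP − Pplat)/V̇ = (38.0 − 18.0) / 0.8833 = 20.0/0.8833 = 22.642 cmH2O·s/L.
C = Vt/(Pplat − PEEP) = 530.0 / (18.0 − 6) = 530.0/12.0 = 44.167 mL/cmH2O.
τ = R × C = 22.642 × 0.04417 L/cmH2O = 1.0 s.
Fraction remaining = e^(−Te/τ) = e^(−1.71/1.0) = 0.1809; trapped volume = 530.0 × 0.1809 = 95.877 mL.
Additional alveolar pressure from trapping ≈ V_trapped / C = 95.877 / 44.167 = 2.171 cmH2O.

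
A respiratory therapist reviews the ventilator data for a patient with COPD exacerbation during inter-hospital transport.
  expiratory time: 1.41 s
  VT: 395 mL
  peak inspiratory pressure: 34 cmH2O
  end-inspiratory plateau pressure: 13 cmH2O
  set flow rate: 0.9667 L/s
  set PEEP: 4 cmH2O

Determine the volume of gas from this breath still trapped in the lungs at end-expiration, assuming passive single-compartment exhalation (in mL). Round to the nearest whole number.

R = (PIP − Pplat)/V̇ = (34 − 13) / 0.9667 = 21.0/0.9667 = 21.723 cmH2O·s/L.
C = Vt/(Pplat − PEEP) = 395.0 / (13 − 4) = 395.0/9.0 = 43.889 mL/cmH2O.
τ = R × C = 21.723 × 0.04389 L/cmH2O = 0.9534 s.
Fraction remaining = e^(−Te/τ) = e^(−1.41/0.9534) = 0.2279.
Trapped volume = 395.0 × 0.2279 = 90.021 mL.

90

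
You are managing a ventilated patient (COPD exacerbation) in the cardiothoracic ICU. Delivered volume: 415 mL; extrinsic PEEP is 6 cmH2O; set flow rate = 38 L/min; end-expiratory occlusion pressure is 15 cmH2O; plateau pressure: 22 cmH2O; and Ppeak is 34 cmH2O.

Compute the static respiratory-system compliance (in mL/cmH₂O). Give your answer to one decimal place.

End-expiratory occlusion gives total PEEP = 15 cmH2O (intrinsic PEEP = 15 − 6 = 9). Use total PEEP for the elastic gradient.
Cstat = Vt / (Pplat − PEEPtotal) = 415 / (22 − 15) = 415 / 7.0 = 59.286 mL/cmH2O.

59.3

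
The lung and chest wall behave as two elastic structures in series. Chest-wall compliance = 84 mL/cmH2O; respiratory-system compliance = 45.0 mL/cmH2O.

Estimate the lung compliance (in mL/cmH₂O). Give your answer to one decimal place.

1/CL = 1/Crs − 1/Ccw.
1/CL = 1/45.0 − 1/84 = 0.01032.
CL = 96.899 mL/cmH2O.

96.9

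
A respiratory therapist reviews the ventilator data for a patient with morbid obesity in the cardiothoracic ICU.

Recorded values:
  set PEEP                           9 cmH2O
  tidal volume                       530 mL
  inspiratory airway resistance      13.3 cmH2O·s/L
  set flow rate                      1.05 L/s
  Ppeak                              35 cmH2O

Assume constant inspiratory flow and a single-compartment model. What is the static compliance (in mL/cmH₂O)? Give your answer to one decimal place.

44.0

Equation of motion (constant flow): PIP = Vt/C + R·V̇ + PEEP.
Vt/C = PIP − R·V̇ − PEEP = 35 − 13.3×1.05 − 9 = 35 − 13.965 − 9 = 12.035 cmH2O.
C = Vt / 12.035 = 530 / 12.035 = 44.038 mL/cmH2O.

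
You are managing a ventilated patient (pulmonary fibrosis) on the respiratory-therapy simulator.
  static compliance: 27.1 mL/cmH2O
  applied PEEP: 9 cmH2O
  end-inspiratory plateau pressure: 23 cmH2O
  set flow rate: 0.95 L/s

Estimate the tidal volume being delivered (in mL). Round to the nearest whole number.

Vt = Cstat × (Pplat − PEEP) = 27.1 × (23 − 9) = 27.1 × 14.0 = 379.4 mL.

379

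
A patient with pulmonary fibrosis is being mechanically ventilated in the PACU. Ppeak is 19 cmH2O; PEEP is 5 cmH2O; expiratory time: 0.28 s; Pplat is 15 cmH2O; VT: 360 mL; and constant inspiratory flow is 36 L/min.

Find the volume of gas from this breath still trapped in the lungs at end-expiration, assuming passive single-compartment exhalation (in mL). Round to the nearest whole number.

112

Flow: 36 L/min ÷ 60 = 0.6 L/s.
R = (PIP − Pplat)/V̇ = (19 − 15) / 0.6 = 4.0/0.6 = 6.667 cmH2O·s/L.
C = Vt/(Pplat − PEEP) = 360.0 / (15 − 5) = 360.0/10.0 = 36.0 mL/cmH2O.
τ = R × C = 6.667 × 0.036 L/cmH2O = 0.24 s.
Fraction remaining = e^(−Te/τ) = e^(−0.28/0.24) = 0.3114.
Trapped volume = 360.0 × 0.3114 = 112.1 mL.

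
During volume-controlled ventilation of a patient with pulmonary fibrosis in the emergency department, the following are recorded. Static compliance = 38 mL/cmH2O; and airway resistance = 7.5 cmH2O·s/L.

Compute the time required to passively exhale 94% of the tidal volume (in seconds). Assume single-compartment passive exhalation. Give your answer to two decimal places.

τ = R × C = 7.5 × 38 mL/cmH2O = 7.5 × 0.038 L/cmH2O = 0.285 s.
Exhaled fraction f = 1 − e^(−t/τ) → t = −τ·ln(1 − f) = −0.285·ln(0.06) = 0.8018 s.

0.80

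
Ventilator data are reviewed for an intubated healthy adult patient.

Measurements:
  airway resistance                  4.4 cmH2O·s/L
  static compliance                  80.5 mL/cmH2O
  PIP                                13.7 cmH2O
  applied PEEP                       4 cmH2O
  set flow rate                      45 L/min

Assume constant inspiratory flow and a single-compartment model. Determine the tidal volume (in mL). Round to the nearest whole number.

515

Flow: 45 L/min ÷ 60 = 0.75 L/s.
Equation of motion (constant flow): PIP = Vt/C + R·V̇ + PEEP.
Vt/C = PIP − R·V̇ − PEEP = 13.7 − 3.3 − 4 = 6.4 cmH2O.
Vt = C × 6.4 = 80.5 × 6.4 = 515.2 mL.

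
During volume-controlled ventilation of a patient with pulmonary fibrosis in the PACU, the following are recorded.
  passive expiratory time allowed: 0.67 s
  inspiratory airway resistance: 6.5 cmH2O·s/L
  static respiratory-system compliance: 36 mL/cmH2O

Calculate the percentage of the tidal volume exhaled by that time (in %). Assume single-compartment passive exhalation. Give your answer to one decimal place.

94.3

τ = R × C = 6.5 × 36 mL/cmH2O = 6.5 × 0.036 L/cmH2O = 0.234 s.
Passive exhalation: V(t)/V₀ = e^(−t/τ) = e^(−0.67/0.234) = 0.05708.
Fraction exhaled = 1 − 0.05708 = 0.9429 → 94.29%.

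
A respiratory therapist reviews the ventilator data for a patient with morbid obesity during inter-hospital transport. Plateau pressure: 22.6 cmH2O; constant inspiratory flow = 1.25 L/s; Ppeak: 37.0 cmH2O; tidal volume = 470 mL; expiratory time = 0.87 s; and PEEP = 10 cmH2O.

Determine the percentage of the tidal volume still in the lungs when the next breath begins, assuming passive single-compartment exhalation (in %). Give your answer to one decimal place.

R = (PIP − Pplat)/V̇ = (37.0 − 22.6) / 1.25 = 14.4/1.25 = 11.52 cmH2O·s/L.
C = Vt/(Pplat − PEEP) = 470.0 / (22.6 − 10) = 470.0/12.6 = 37.302 mL/cmH2O.
τ = R × C = 11.52 × 0.0373 L/cmH2O = 0.4297 s.
Fraction remaining at end-expiration = e^(−Te/τ) = e^(−0.87/0.4297) = 0.132 → 13.2%.

13.2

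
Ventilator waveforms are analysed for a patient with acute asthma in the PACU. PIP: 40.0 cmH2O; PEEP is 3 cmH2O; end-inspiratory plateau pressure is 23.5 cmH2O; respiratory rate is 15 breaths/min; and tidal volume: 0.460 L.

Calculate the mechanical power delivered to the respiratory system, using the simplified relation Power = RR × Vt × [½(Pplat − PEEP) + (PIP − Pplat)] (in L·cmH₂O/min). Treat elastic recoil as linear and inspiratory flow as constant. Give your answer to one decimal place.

184.6

Per-breath work = Vt × [½(Pplat−PEEP) + (PIP−Pplat)] = 0.460 × [0.5×20.5 + 16.5] = 0.460 × 26.75 = 12.305 L·cmH2O.
Power = 15 × 12.305 = 184.58 L·cmH2O/min.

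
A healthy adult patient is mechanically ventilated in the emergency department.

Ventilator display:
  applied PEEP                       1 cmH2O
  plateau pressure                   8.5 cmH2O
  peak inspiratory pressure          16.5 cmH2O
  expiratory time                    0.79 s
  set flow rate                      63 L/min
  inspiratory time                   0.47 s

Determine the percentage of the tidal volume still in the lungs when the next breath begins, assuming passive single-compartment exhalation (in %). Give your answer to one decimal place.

20.7

Flow: 63 L/min ÷ 60 = 1.05 L/s.
Vt = flow × Ti = 1.05 L/s × 0.47 s × 1000 mL/L = 493.5 mL.
R = (PIP − Pplat)/V̇ = (16.5 − 8.5) / 1.05 = 8.0/1.05 = 7.619 cmH2O·s/L.
C = Vt/(Pplat − PEEP) = 493.5 / (8.5 − 1) = 493.5/7.5 = 65.8 mL/cmH2O.
τ = R × C = 7.619 × 0.0658 L/cmH2O = 0.5013 s.
Fraction remaining at end-expiration = e^(−Te/τ) = e^(−0.79/0.5013) = 0.2068 → 20.68%.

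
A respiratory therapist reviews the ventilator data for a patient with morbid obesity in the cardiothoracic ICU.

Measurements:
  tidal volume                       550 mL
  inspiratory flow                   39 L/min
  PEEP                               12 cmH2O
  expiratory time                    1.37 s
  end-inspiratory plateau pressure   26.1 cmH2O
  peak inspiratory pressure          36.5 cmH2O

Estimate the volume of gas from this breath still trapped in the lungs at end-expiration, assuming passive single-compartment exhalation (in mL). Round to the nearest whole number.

Flow: 39 L/min ÷ 60 = 0.65 L/s.
R = (PIP − Pplat)/V̇ = (36.5 − 26.1) / 0.65 = 10.4/0.65 = 16.0 cmH2O·s/L.
C = Vt/(Pplat − PEEP) = 550.0 / (26.1 − 12) = 550.0/14.1 = 39.007 mL/cmH2O.
τ = R × C = 16.0 × 0.03901 L/cmH2O = 0.6242 s.
Fraction remaining = e^(−Te/τ) = e^(−1.37/0.6242) = 0.1114.
Trapped volume = 550.0 × 0.1114 = 61.27 mL.

61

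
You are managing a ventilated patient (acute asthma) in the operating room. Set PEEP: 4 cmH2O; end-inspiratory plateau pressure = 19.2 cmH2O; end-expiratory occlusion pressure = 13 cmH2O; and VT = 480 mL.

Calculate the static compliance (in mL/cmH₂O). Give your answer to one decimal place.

77.4

End-expiratory occlusion gives total PEEP = 13 cmH2O (intrinsic PEEP = 13 − 4 = 9). Use total PEEP for the elastic gradient.
Cstat = Vt / (Pplat − PEEPtotal) = 480 / (19.2 − 13) = 480 / 6.2 = 77.419 mL/cmH2O.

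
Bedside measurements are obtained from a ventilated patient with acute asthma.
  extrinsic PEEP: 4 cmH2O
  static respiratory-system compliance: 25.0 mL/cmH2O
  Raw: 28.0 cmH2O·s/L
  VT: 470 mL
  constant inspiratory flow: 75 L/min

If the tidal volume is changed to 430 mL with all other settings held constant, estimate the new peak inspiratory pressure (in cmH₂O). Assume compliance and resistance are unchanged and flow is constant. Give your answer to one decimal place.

Flow: 75 L/min ÷ 60 = 1.25 L/s.
PIP = Vt/C + R·V̇ + PEEP (constant-flow equation of motion).
Only the elastic term changes: ΔPIP = ΔVt / C = (430 − 470) / 25.0 = -1.6 cmH2O.
Original PIP = 470/25.0 + 28.0×1.25 + 4 = 57.8 cmH2O; new PIP = 57.8 + (-1.6) = 56.2 cmH2O.

56.2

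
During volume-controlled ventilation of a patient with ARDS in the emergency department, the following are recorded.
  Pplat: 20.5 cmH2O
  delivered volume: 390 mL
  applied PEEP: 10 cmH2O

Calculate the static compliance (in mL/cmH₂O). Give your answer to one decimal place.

37.1

Cstat = Vt / (Pplat − PEEP) = 390 / (20.5 − 10) = 390 / 10.5 = 37.143 mL/cmH2O.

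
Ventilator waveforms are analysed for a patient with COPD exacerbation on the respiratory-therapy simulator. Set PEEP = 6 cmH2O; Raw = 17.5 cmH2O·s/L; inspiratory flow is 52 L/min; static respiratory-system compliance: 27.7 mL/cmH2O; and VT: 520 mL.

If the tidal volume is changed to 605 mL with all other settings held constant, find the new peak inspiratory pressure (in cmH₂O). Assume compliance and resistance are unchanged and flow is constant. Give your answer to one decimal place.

43.0

Flow: 52 L/min ÷ 60 = 0.8667 L/s.
PIP = Vt/C + R·V̇ + PEEP (constant-flow equation of motion).
Only the elastic term changes: ΔPIP = ΔVt / C = (605 − 520) / 27.7 = 3.069 cmH2O.
Original PIP = 520/27.7 + 17.5×0.8667 + 6 = 39.94 cmH2O; new PIP = 39.94 + (3.069) = 43.009 cmH2O.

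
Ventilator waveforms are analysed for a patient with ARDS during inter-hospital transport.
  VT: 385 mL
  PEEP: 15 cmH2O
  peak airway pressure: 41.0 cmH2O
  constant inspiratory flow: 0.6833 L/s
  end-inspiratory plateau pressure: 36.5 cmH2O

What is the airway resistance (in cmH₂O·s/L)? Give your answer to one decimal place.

6.6

Raw = (PIP − Pplat) / flow = (41.0 − 36.5) / 0.6833 = 4.5 / 0.6833 = 6.586 cmH2O·s/L.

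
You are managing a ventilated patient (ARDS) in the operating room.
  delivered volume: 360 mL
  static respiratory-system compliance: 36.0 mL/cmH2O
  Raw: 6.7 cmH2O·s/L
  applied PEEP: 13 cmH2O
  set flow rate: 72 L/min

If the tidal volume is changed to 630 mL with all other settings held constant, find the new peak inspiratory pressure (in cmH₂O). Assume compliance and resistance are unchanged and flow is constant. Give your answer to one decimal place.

Flow: 72 L/min ÷ 60 = 1.2 L/s.
PIP = Vt/C + R·V̇ + PEEP (constant-flow equation of motion).
Only the elastic term changes: ΔPIP = ΔVt / C = (630 − 360) / 36.0 = 7.5 cmH2O.
Original PIP = 360/36.0 + 6.7×1.2 + 13 = 31.04 cmH2O; new PIP = 31.04 + (7.5) = 38.54 cmH2O.

38.5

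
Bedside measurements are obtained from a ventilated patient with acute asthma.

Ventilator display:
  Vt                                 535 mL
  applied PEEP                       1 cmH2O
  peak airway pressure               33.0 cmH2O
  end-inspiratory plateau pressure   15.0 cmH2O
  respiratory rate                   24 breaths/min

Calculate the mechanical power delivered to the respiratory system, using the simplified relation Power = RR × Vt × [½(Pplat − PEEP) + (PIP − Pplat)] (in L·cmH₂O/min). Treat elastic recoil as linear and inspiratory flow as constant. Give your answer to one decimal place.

321.0

Per-breath work = Vt × [½(Pplat−PEEP) + (PIP−Pplat)] = 0.535 × [0.5×14.0 + 18.0] = 0.535 × 25.0 = 13.375 L·cmH2O.
Power = 24 × 13.375 = 321.0 L·cmH2O/min.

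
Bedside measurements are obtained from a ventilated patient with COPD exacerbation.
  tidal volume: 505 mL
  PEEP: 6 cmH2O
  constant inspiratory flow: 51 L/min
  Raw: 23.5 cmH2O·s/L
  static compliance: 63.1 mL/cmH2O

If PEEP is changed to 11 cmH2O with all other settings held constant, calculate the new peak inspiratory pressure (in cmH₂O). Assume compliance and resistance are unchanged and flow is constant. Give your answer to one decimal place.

Flow: 51 L/min ÷ 60 = 0.85 L/s.
PIP = Vt/C + R·V̇ + PEEP (constant-flow equation of motion).
Only the baseline term changes: ΔPIP = ΔPEEP = 11 − 6 = 5.0 cmH2O.
Original PIP = 505/63.1 + 23.5×0.85 + 6 = 33.978 cmH2O; new PIP = 33.978 + (5.0) = 38.978 cmH2O.

39.0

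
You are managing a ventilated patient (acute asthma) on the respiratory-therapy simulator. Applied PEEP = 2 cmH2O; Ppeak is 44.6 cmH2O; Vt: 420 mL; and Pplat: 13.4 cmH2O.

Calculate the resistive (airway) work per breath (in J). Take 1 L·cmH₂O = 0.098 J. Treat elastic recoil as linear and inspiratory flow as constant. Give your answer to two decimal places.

1.28

With constant inspiratory flow the resistive pressure is constant at PIP − Pplat = 44.6 − 13.4 = 31.2 cmH2O, so resistive work = 31.2 × 0.420 = 13.104 L·cmH2O.
× 0.098 J/(L·cmH2O) → 1.284 J.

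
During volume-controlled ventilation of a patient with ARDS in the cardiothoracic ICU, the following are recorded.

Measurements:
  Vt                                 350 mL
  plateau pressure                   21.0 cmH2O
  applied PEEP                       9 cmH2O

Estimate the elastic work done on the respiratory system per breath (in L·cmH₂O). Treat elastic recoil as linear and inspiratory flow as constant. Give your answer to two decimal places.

Elastic work ≈ ½ × (Pplat − PEEP) × Vt = 0.5 × (21.0 − 9) × 0.350 L = 0.5 × 12.0 × 0.350 = 2.1 L·cmH2O.

2.10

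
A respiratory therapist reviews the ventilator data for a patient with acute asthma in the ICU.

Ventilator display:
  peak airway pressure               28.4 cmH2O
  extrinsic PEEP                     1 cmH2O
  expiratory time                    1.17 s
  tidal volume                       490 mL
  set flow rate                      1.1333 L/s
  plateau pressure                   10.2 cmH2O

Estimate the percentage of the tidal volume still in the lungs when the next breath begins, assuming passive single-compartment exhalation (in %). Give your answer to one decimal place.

R = (PIP − Pplat)/V̇ = (28.4 − 10.2) / 1.1333 = 18.2/1.1333 = 16.059 cmH2O·s/L.
C = Vt/(Pplat − PEEP) = 490.0 / (10.2 − 1) = 490.0/9.2 = 53.261 mL/cmH2O.
τ = R × C = 16.059 × 0.05326 L/cmH2O = 0.8553 s.
Fraction remaining at end-expiration = e^(−Te/τ) = e^(−1.17/0.8553) = 0.2546 → 25.46%.

25.5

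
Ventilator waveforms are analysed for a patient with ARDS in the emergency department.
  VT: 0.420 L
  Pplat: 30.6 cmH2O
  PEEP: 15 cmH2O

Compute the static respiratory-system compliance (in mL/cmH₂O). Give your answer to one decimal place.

Cstat = Vt / (Pplat − PEEP) = 420 / (30.6 − 15) = 420 / 15.6 = 26.923 mL/cmH2O.

26.9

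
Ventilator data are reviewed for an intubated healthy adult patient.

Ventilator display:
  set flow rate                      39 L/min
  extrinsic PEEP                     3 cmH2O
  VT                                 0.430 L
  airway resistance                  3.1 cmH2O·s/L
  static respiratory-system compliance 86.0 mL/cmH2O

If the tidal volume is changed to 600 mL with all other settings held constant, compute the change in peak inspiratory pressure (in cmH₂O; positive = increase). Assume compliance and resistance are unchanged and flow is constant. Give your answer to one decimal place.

2.0

PIP = Vt/C + R·V̇ + PEEP (constant-flow equation of motion).
Only the elastic term changes: ΔPIP = ΔVt / C = (600 − 430) / 86.0 = 1.977 cmH2O.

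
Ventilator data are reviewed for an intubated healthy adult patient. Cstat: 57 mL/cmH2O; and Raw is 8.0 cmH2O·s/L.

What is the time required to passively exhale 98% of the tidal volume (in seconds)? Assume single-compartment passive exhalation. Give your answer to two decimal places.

τ = R × C = 8.0 × 57 mL/cmH2O = 8.0 × 0.057 L/cmH2O = 0.456 s.
Exhaled fraction f = 1 − e^(−t/τ) → t = −τ·ln(1 − f) = −0.456·ln(0.02) = 1.784 s.

1.78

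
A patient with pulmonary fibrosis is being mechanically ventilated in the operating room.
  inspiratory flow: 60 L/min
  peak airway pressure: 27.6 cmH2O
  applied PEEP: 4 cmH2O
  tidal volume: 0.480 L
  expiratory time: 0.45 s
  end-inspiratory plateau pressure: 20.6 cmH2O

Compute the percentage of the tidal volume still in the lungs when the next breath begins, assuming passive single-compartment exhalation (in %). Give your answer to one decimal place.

Flow: 60 L/min ÷ 60 = 1 L/s.
R = (PIP − Pplat)/V̇ = (27.6 − 20.6) / 1 = 7.0/1 = 7.0 cmH2O·s/L.
C = Vt/(Pplat − PEEP) = 480.0 / (20.6 − 4) = 480.0/16.6 = 28.916 mL/cmH2O.
τ = R × C = 7.0 × 0.02892 L/cmH2O = 0.2024 s.
Fraction remaining at end-expiration = e^(−Te/τ) = e^(−0.45/0.2024) = 0.1082 → 10.82%.

10.8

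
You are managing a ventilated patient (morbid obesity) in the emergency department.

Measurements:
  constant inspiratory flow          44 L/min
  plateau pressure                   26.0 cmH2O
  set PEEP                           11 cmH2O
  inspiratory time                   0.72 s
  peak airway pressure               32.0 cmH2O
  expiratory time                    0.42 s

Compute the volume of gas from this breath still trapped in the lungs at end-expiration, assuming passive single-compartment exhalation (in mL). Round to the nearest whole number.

123

Flow: 44 L/min ÷ 60 = 0.7333 L/s.
Vt = flow × Ti = 0.7333 L/s × 0.72 s × 1000 mL/L = 527.98 mL.
R = (PIP − Pplat)/V̇ = (32.0 − 26.0) / 0.7333 = 6.0/0.7333 = 8.182 cmH2O·s/L.
C = Vt/(Pplat − PEEP) = 527.98 / (26.0 − 11) = 527.98/15.0 = 35.199 mL/cmH2O.
τ = R × C = 8.182 × 0.0352 L/cmH2O = 0.288 s.
Fraction remaining = e^(−Te/τ) = e^(−0.42/0.288) = 0.2326.
Trapped volume = 527.98 × 0.2326 = 122.81 mL.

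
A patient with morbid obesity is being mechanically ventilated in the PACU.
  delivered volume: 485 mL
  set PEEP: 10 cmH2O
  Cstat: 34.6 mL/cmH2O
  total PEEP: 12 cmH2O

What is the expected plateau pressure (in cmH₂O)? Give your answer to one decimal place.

26.0

End-expiratory occlusion gives total PEEP = 12 cmH2O (intrinsic PEEP = 12 − 10 = 2). Use total PEEP for the elastic gradient.
Pplat = PEEPtotal + Vt / Cstat = 12 + 485 / 34.6 = 12 + 14.017 = 26.017 cmH2O.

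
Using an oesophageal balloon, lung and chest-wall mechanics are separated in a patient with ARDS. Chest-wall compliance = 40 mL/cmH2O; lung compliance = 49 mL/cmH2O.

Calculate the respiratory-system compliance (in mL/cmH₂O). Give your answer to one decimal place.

Lung and chest wall are elastances in series: 1/Crs = 1/CL + 1/Ccw.
1/Crs = 1/49 + 1/40 = 0.04541.
Crs = 22.022 mL/cmH2O.

22.0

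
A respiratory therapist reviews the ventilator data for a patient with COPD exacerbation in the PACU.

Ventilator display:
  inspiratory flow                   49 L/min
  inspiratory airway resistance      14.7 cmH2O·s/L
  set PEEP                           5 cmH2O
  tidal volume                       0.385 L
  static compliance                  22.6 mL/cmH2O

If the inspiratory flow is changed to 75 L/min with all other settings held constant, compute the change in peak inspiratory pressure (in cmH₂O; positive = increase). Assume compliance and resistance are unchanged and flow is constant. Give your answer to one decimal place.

Flow: 49 L/min ÷ 60 = 0.8167 L/s.
New flow: 75 L/min ÷ 60 = 1.25 L/s.
PIP = Vt/C + R·V̇ + PEEP (constant-flow equation of motion).
Only the resistive term changes: ΔPIP = R × ΔV̇ = 14.7 × (1.25 − 0.8167) = 14.7 × 0.4333 = 6.37 cmH2O.

6.4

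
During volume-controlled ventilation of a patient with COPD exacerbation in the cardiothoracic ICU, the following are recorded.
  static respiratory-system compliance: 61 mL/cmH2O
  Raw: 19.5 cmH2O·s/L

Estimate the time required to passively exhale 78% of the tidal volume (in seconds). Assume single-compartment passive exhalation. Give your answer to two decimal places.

1.80

τ = R × C = 19.5 × 61 mL/cmH2O = 19.5 × 0.061 L/cmH2O = 1.19 s.
Exhaled fraction f = 1 − e^(−t/τ) → t = −τ·ln(1 − f) = −1.19·ln(0.22) = 1.802 s.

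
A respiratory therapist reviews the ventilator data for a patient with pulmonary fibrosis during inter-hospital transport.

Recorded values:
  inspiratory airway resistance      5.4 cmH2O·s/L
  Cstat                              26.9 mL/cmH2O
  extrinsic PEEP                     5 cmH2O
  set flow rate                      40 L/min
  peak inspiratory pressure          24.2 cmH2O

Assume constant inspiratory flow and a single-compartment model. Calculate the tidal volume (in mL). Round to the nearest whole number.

Flow: 40 L/min ÷ 60 = 0.6667 L/s.
Equation of motion (constant flow): PIP = Vt/C + R·V̇ + PEEP.
Vt/C = PIP − R·V̇ − PEEP = 24.2 − 3.6 − 5 = 15.6 cmH2O.
Vt = C × 15.6 = 26.9 × 15.6 = 419.64 mL.

420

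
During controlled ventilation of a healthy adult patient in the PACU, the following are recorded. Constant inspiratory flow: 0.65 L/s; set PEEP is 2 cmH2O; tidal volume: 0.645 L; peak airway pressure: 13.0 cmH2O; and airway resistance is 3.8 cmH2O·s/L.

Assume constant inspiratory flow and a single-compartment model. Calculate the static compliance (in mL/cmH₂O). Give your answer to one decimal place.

75.6

Equation of motion (constant flow): PIP = Vt/C + R·V̇ + PEEP.
Vt/C = PIP − R·V̇ − PEEP = 13.0 − 3.8×0.65 − 2 = 13.0 − 2.47 − 2 = 8.53 cmH2O.
C = Vt / 8.53 = 645 / 8.53 = 75.615 mL/cmH2O.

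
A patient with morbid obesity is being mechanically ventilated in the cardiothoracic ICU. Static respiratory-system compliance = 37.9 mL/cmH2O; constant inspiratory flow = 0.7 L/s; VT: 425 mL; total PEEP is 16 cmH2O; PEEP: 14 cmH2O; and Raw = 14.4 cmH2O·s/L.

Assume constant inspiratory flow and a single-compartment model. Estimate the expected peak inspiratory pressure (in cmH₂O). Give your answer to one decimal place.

37.3

Total PEEP = 16 cmH2O (set 14 + intrinsic 2); this is the baseline alveolar pressure.
Equation of motion (constant flow): PIP = Vt/C + R·V̇ + PEEP.
PIP = 425/37.9 + 14.4×0.7 + 16 = 11.214 + 10.08 + 16 = 37.294 cmH2O.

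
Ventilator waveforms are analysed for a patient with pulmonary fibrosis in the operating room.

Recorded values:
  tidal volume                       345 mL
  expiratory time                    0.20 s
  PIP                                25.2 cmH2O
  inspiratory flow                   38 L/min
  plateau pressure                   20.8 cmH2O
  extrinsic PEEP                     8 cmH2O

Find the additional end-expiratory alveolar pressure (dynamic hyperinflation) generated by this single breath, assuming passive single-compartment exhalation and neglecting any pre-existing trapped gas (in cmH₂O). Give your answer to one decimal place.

Flow: 38 L/min ÷ 60 = 0.6333 L/s.
R = (PIP − Pplat)/V̇ = (25.2 − 20.8) / 0.6333 = 4.4/0.6333 = 6.948 cmH2O·s/L.
C = Vt/(Pplat − PEEP) = 345.0 / (20.8 − 8) = 345.0/12.8 = 26.953 mL/cmH2O.
τ = R × C = 6.948 × 0.02695 L/cmH2O = 0.1872 s.
Fraction remaining = e^(−Te/τ) = e^(−0.20/0.1872) = 0.3436; trapped volume = 345.0 × 0.3436 = 118.54 mL.
Additional alveolar pressure from trapping ≈ V_trapped / C = 118.54 / 26.953 = 4.398 cmH2O.

4.4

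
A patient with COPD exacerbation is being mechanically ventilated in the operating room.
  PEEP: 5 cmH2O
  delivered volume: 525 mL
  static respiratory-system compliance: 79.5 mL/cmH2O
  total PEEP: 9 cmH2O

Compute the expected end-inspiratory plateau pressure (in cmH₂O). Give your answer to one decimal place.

End-expiratory occlusion gives total PEEP = 9 cmH2O (intrinsic PEEP = 9 − 5 = 4). Use total PEEP for the elastic gradient.
Pplat = PEEPtotal + Vt / Cstat = 9 + 525 / 79.5 = 9 + 6.604 = 15.604 cmH2O.

15.6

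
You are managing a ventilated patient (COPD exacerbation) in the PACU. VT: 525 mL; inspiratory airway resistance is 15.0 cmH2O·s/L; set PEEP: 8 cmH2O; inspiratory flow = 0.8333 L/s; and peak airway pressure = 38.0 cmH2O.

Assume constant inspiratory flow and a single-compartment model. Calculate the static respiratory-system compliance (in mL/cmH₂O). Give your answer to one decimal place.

Equation of motion (constant flow): PIP = Vt/C + R·V̇ + PEEP.
Vt/C = PIP − R·V̇ − PEEP = 38.0 − 15.0×0.8333 − 8 = 38.0 − 12.5 − 8 = 17.5 cmH2O.
C = Vt / 17.5 = 525 / 17.5 = 30.0 mL/cmH2O.

30.0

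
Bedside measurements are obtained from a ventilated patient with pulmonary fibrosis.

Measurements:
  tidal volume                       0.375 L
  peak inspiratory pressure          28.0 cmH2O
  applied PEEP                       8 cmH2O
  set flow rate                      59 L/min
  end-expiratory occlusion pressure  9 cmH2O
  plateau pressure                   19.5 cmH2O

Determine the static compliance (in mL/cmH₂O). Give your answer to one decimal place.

End-expiratory occlusion gives total PEEP = 9 cmH2O (intrinsic PEEP = 9 − 8 = 1). Use total PEEP for the elastic gradient.
Cstat = Vt / (Pplat − PEEPtotal) = 375 / (19.5 − 9) = 375 / 10.5 = 35.714 mL/cmH2O.

35.7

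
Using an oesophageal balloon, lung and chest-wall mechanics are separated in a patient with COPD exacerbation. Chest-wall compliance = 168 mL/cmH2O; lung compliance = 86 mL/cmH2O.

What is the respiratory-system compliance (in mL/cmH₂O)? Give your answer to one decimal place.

Lung and chest wall are elastances in series: 1/Crs = 1/CL + 1/Ccw.
1/Crs = 1/86 + 1/168 = 0.01758.
Crs = 56.883 mL/cmH2O.

56.9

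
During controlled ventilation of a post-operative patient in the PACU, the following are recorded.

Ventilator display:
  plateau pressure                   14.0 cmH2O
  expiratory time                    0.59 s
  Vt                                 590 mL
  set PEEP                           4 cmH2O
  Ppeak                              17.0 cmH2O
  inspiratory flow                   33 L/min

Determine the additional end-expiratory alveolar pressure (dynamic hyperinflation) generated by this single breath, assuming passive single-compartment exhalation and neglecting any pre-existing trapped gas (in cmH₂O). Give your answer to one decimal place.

1.6

Flow: 33 L/min ÷ 60 = 0.55 L/s.
R = (PIP − Pplat)/V̇ = (17.0 − 14.0) / 0.55 = 3.0/0.55 = 5.455 cmH2O·s/L.
C = Vt/(Pplat − PEEP) = 590.0 / (14.0 − 4) = 590.0/10.0 = 59.0 mL/cmH2O.
τ = R × C = 5.455 × 0.059 L/cmH2O = 0.3218 s.
Fraction remaining = e^(−Te/τ) = e^(−0.59/0.3218) = 0.1599; trapped volume = 590.0 × 0.1599 = 94.341 mL.
Additional alveolar pressure from trapping ≈ V_trapped / C = 94.341 / 59.0 = 1.599 cmH2O.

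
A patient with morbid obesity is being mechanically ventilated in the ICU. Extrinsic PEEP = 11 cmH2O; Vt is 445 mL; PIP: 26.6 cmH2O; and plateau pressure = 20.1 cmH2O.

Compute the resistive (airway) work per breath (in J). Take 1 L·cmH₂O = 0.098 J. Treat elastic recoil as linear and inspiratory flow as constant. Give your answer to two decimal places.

0.28

With constant inspiratory flow the resistive pressure is constant at PIP − Pplat = 26.6 − 20.1 = 6.5 cmH2O, so resistive work = 6.5 × 0.445 = 2.893 L·cmH2O.
× 0.098 J/(L·cmH2O) → 0.2835 J.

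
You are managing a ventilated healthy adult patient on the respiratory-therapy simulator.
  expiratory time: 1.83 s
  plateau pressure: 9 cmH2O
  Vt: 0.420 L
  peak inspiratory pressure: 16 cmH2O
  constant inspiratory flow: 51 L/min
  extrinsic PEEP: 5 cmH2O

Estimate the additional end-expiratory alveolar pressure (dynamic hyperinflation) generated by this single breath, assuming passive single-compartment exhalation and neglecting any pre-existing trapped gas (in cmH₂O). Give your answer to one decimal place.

Flow: 51 L/min ÷ 60 = 0.85 L/s.
R = (PIP − Pplat)/V̇ = (16 − 9) / 0.85 = 7.0/0.85 = 8.235 cmH2O·s/L.
C = Vt/(Pplat − PEEP) = 420.0 / (9 − 5) = 420.0/4.0 = 105.0 mL/cmH2O.
τ = R × C = 8.235 × 0.105 L/cmH2O = 0.8647 s.
Fraction remaining = e^(−Te/τ) = e^(−1.83/0.8647) = 0.1205; trapped volume = 420.0 × 0.1205 = 50.61 mL.
Additional alveolar pressure from trapping ≈ V_trapped / C = 50.61 / 105.0 = 0.482 cmH2O.

0.5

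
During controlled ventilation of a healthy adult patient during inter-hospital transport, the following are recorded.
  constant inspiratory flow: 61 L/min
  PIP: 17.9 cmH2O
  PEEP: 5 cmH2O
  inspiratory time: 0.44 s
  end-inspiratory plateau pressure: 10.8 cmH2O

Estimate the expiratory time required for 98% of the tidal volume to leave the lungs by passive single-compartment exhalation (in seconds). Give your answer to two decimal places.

Flow: 61 L/min ÷ 60 = 1.0167 L/s.
Vt = flow × Ti = 1.0167 L/s × 0.44 s × 1000 mL/L = 447.35 mL.
R = (PIP − Pplat)/V̇ = (17.9 − 10.8) / 1.0167 = 7.1/1.0167 = 6.983 cmH2O·s/L.
C = Vt/(Pplat − PEEP) = 447.35 / (10.8 − 5) = 447.35/5.8 = 77.129 mL/cmH2O.
τ = R × C = 6.983 × 0.07713 L/cmH2O = 0.5386 s.
t = −τ·ln(1 − 0.98) = −0.5386·ln(0.02) = 2.107 s.

2.11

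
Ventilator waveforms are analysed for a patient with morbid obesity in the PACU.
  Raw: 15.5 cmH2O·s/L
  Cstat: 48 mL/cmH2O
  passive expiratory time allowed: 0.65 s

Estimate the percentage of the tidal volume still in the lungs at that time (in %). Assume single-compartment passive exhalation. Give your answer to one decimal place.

τ = R × C = 15.5 × 48 mL/cmH2O = 15.5 × 0.048 L/cmH2O = 0.744 s.
Passive exhalation: V(t)/V₀ = e^(−t/τ) = e^(−0.65/0.744) = 0.4174.
Fraction remaining = 0.4174 → 41.74%.

41.7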